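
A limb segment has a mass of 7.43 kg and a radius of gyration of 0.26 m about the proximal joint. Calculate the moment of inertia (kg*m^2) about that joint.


I = m * k^2
I = 7.43 * 0.26^2
k^2 = 0.0676
I = 0.5023


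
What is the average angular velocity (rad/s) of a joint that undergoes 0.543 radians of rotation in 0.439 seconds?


omega = delta_theta / delta_t
omega = 0.543 / 0.439
omega = 1.2369


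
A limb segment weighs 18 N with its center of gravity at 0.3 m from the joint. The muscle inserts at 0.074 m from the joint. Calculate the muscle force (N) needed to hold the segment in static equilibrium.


F_muscle = W * d_load / d_muscle
F_muscle = 18 * 0.3 / 0.074
Numerator = 5.4000
F_muscle = 72.9730


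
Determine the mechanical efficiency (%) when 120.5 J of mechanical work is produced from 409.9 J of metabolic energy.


eta = (W_mech / E_meta) * 100
eta = (120.5 / 409.9) * 100
ratio = 0.2940
eta = 29.3974


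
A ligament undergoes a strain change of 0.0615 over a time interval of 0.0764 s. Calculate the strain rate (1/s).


strain_rate = delta_strain / delta_t
strain_rate = 0.0615 / 0.0764
strain_rate = 0.8050


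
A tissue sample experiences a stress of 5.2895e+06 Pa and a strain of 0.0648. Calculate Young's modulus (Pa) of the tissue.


E = stress / strain
E = 5.2895e+06 / 0.0648
E = 8.1628e+07


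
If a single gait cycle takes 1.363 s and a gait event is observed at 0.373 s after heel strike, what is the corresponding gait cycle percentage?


pct = (event_time / cycle_time) * 100
pct = (0.373 / 1.363) * 100
ratio = 0.2737
pct = 27.3661


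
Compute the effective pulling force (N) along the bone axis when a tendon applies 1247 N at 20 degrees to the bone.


F_eff = F_tendon * cos(theta)
theta = 20 deg = 0.3491 rad
cos(theta) = 0.9397
F_eff = 1247 * 0.9397
F_eff = 1171.7967


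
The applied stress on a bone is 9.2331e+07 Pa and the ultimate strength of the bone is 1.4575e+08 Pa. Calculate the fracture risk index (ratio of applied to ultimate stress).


FRI = applied / ultimate
FRI = 9.2331e+07 / 1.4575e+08
FRI = 0.6335


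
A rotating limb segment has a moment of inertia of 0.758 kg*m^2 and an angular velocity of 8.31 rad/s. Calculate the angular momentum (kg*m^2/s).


L = I * omega
L = 0.758 * 8.31
L = 6.2990


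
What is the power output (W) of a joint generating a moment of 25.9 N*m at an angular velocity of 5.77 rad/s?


P = M * omega
P = 25.9 * 5.77
P = 149.4430


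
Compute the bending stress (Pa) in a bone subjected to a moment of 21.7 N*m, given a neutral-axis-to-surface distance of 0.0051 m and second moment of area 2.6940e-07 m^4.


sigma = M * c / I
sigma = 21.7 * 0.0051 / 2.6940e-07
M * c = 0.1107
sigma = 410801.7817


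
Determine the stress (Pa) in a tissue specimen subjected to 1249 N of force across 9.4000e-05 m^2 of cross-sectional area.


stress = F / A
stress = 1249 / 9.4000e-05
stress = 1.3287e+07


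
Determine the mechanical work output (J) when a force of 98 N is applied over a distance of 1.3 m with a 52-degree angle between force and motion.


W = F * d * cos(theta)
theta = 52 deg = 0.9076 rad
cos(theta) = 0.6157
W = 98 * 1.3 * 0.6157
W = 78.4353


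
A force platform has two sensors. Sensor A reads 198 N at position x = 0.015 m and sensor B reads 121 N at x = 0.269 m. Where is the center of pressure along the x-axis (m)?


COP_x = (F1*x1 + F2*x2) / (F1 + F2)
COP_x = (198*0.015 + 121*0.269) / (198 + 121)
Numerator = 35.5190
Denominator = 319
COP_x = 0.1113


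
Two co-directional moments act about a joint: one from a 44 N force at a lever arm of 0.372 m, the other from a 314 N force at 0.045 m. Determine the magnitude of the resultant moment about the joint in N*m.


M = F1 * d1 + F2 * d2
M = 44 * 0.372 + 314 * 0.045
M = 16.3680 + 14.1300
M = 30.4980


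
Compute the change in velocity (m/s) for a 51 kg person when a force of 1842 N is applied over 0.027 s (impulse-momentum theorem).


J = F * dt = 1842 * 0.027 = 49.7340 N*s
delta_v = J / m
delta_v = 49.7340 / 51
delta_v = 0.9752


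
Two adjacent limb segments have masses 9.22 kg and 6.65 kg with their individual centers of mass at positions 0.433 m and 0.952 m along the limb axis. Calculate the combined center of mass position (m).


COM = (m1*x1 + m2*x2) / (m1 + m2)
COM = (9.22*0.433 + 6.65*0.952) / (9.22 + 6.65)
Numerator = 10.3231
Denominator = 15.8700
COM = 0.6505


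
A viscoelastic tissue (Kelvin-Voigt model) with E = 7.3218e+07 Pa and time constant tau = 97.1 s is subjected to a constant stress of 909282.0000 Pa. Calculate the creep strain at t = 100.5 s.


epsilon(t) = (sigma/E) * (1 - exp(-t/tau))
sigma/E = 909282.0000 / 7.3218e+07 = 0.0124
exp(-t/tau) = exp(-100.5 / 97.1) = 0.3552
epsilon = 0.0124 * (1 - 0.3552)
epsilon = 0.0080


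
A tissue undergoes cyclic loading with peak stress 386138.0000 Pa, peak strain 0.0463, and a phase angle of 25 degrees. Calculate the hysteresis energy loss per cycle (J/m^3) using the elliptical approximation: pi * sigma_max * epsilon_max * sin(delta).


E_loss = pi * sigma_max * epsilon_max * sin(delta)
delta = 25 deg = 0.4363 rad
sin(delta) = 0.4226
E_loss = pi * 386138.0000 * 0.0463 * 0.4226
E_loss = 23736.7724


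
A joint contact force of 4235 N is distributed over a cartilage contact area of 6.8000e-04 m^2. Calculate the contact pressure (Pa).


P = F / A
P = 4235 / 6.8000e-04
P = 6.2279e+06


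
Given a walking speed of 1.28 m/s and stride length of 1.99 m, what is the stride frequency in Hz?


f = v / stride_length
f = 1.28 / 1.99
f = 0.6432


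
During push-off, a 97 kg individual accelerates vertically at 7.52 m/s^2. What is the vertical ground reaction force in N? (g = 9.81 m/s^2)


GRF = m * (g + a)
GRF = 97 * (9.81 + 7.52)
GRF = 97 * 17.3300
GRF = 1681.0100


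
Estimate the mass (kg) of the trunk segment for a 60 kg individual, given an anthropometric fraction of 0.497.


m_segment = body_mass * fraction
m_segment = 60 * 0.497
m_segment = 29.8200


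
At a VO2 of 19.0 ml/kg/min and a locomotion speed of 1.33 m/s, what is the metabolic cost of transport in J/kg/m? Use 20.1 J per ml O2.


Power per kg = VO2 * 20.1 / 60
Power per kg = 19.0 * 20.1 / 60 = 6.3650 W/kg
Cost = power_per_kg / speed
Cost = 6.3650 / 1.33
Cost = 4.7857


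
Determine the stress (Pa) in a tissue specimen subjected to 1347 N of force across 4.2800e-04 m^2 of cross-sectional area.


stress = F / A
stress = 1347 / 4.2800e-04
stress = 3.1472e+06


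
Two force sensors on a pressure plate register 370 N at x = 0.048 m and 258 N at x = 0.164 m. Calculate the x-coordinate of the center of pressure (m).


COP_x = (F1*x1 + F2*x2) / (F1 + F2)
COP_x = (370*0.048 + 258*0.164) / (370 + 258)
Numerator = 60.0720
Denominator = 628
COP_x = 0.0957


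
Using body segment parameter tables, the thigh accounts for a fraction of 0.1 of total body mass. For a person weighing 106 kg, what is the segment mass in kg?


m_segment = body_mass * fraction
m_segment = 106 * 0.1
m_segment = 10.6000


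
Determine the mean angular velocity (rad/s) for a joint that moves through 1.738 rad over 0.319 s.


omega = delta_theta / delta_t
omega = 1.738 / 0.319
omega = 5.4483


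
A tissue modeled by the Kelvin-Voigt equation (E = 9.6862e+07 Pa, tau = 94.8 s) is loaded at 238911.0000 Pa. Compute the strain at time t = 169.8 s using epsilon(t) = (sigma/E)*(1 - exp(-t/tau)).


epsilon(t) = (sigma/E) * (1 - exp(-t/tau))
sigma/E = 238911.0000 / 9.6862e+07 = 0.0025
exp(-t/tau) = exp(-169.8 / 94.8) = 0.1668
epsilon = 0.0025 * (1 - 0.1668)
epsilon = 0.0021


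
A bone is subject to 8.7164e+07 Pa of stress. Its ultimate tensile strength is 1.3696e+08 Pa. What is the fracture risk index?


FRI = applied / ultimate
FRI = 8.7164e+07 / 1.3696e+08
FRI = 0.6364


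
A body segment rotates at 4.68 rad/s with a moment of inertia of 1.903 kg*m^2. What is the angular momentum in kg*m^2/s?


L = I * omega
L = 1.903 * 4.68
L = 8.9060


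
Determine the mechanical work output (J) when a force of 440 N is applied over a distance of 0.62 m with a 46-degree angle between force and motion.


W = F * d * cos(theta)
theta = 46 deg = 0.8029 rad
cos(theta) = 0.6947
W = 440 * 0.62 * 0.6947
W = 189.5028


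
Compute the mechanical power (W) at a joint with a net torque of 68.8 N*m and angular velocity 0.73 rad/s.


P = M * omega
P = 68.8 * 0.73
P = 50.2240


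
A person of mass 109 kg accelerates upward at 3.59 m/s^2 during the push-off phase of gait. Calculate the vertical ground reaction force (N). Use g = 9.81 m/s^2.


GRF = m * (g + a)
GRF = 109 * (9.81 + 3.59)
GRF = 109 * 13.4000
GRF = 1460.6000


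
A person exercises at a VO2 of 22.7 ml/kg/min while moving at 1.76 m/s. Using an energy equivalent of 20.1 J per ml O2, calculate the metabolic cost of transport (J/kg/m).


Power per kg = VO2 * 20.1 / 60
Power per kg = 22.7 * 20.1 / 60 = 7.6045 W/kg
Cost = power_per_kg / speed
Cost = 7.6045 / 1.76
Cost = 4.3207


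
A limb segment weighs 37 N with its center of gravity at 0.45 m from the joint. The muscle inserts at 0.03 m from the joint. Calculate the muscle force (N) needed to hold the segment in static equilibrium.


F_muscle = W * d_load / d_muscle
F_muscle = 37 * 0.45 / 0.03
Numerator = 16.6500
F_muscle = 555.0000


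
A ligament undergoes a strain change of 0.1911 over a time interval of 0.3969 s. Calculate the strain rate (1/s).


strain_rate = delta_strain / delta_t
strain_rate = 0.1911 / 0.3969
strain_rate = 0.4815


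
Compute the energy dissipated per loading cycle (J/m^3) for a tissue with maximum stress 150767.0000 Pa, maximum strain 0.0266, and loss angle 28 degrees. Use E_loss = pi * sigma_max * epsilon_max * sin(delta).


E_loss = pi * sigma_max * epsilon_max * sin(delta)
delta = 28 deg = 0.4887 rad
sin(delta) = 0.4695
E_loss = pi * 150767.0000 * 0.0266 * 0.4695
E_loss = 5914.8957


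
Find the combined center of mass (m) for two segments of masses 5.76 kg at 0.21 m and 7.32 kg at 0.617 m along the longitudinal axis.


COM = (m1*x1 + m2*x2) / (m1 + m2)
COM = (5.76*0.21 + 7.32*0.617) / (5.76 + 7.32)
Numerator = 5.7260
Denominator = 13.0800
COM = 0.4378


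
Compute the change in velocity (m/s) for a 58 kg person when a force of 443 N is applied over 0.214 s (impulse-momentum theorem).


J = F * dt = 443 * 0.214 = 94.8020 N*s
delta_v = J / m
delta_v = 94.8020 / 58
delta_v = 1.6345


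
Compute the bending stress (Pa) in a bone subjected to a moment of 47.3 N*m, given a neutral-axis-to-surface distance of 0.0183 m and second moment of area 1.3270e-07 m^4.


sigma = M * c / I
sigma = 47.3 * 0.0183 / 1.3270e-07
M * c = 0.8656
sigma = 6.5229e+06


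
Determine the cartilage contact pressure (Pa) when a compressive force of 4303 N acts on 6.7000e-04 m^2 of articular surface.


P = F / A
P = 4303 / 6.7000e-04
P = 6.4224e+06


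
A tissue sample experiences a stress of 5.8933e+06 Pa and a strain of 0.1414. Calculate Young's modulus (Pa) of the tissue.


E = stress / strain
E = 5.8933e+06 / 0.1414
E = 4.1678e+07


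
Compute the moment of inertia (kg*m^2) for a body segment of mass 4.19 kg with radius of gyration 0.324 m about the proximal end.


I = m * k^2
I = 4.19 * 0.324^2
k^2 = 0.1050
I = 0.4398


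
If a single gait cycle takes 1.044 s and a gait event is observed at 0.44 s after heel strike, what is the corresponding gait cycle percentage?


pct = (event_time / cycle_time) * 100
pct = (0.44 / 1.044) * 100
ratio = 0.4215
pct = 42.1456


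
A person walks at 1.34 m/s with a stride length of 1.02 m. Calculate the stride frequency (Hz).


f = v / stride_length
f = 1.34 / 1.02
f = 1.3137


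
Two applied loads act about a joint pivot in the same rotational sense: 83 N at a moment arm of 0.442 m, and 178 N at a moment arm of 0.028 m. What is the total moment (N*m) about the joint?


M = F1 * d1 + F2 * d2
M = 83 * 0.442 + 178 * 0.028
M = 36.6860 + 4.9840
M = 41.6700


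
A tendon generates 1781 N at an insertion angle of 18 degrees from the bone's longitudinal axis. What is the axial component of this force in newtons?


F_eff = F_tendon * cos(theta)
theta = 18 deg = 0.3142 rad
cos(theta) = 0.9511
F_eff = 1781 * 0.9511
F_eff = 1693.8317


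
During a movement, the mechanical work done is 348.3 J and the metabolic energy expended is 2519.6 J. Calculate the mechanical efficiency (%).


eta = (W_mech / E_meta) * 100
eta = (348.3 / 2519.6) * 100
ratio = 0.1382
eta = 13.8236


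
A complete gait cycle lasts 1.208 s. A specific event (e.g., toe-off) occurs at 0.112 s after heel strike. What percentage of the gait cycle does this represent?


pct = (event_time / cycle_time) * 100
pct = (0.112 / 1.208) * 100
ratio = 0.0927
pct = 9.2715


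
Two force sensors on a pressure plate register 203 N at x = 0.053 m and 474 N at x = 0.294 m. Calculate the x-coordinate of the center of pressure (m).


COP_x = (F1*x1 + F2*x2) / (F1 + F2)
COP_x = (203*0.053 + 474*0.294) / (203 + 474)
Numerator = 150.1150
Denominator = 677
COP_x = 0.2217


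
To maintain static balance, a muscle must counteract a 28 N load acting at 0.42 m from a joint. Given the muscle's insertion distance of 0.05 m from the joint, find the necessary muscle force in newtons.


F_muscle = W * d_load / d_muscle
F_muscle = 28 * 0.42 / 0.05
Numerator = 11.7600
F_muscle = 235.2000


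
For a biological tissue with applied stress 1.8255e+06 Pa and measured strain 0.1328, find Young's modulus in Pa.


E = stress / strain
E = 1.8255e+06 / 0.1328
E = 1.3746e+07


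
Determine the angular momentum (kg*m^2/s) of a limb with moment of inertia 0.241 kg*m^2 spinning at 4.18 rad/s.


L = I * omega
L = 0.241 * 4.18
L = 1.0074


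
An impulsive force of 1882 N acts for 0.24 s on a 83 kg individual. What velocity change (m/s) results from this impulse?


J = F * dt = 1882 * 0.24 = 451.6800 N*s
delta_v = J / m
delta_v = 451.6800 / 83
delta_v = 5.4419


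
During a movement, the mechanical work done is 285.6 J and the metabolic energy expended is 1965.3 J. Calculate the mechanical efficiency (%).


eta = (W_mech / E_meta) * 100
eta = (285.6 / 1965.3) * 100
ratio = 0.1453
eta = 14.5321


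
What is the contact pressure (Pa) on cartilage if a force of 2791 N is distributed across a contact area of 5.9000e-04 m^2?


P = F / A
P = 2791 / 5.9000e-04
P = 4.7305e+06


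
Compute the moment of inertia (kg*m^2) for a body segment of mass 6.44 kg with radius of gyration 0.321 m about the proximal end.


I = m * k^2
I = 6.44 * 0.321^2
k^2 = 0.1030
I = 0.6636


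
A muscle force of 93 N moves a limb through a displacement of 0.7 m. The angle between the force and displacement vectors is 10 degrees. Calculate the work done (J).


W = F * d * cos(theta)
theta = 10 deg = 0.1745 rad
cos(theta) = 0.9848
W = 93 * 0.7 * 0.9848
W = 64.1110


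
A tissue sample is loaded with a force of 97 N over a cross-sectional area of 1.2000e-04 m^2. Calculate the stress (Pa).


stress = F / A
stress = 97 / 1.2000e-04
stress = 808333.3333


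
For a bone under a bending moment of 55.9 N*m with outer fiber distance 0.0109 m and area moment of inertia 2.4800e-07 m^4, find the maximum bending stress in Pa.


sigma = M * c / I
sigma = 55.9 * 0.0109 / 2.4800e-07
M * c = 0.6093
sigma = 2.4569e+06


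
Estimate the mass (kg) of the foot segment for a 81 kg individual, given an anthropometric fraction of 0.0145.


m_segment = body_mass * fraction
m_segment = 81 * 0.0145
m_segment = 1.1745


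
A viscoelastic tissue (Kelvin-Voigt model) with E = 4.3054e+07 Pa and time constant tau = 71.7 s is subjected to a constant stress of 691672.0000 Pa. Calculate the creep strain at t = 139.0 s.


epsilon(t) = (sigma/E) * (1 - exp(-t/tau))
sigma/E = 691672.0000 / 4.3054e+07 = 0.0161
exp(-t/tau) = exp(-139.0 / 71.7) = 0.1439
epsilon = 0.0161 * (1 - 0.1439)
epsilon = 0.0138


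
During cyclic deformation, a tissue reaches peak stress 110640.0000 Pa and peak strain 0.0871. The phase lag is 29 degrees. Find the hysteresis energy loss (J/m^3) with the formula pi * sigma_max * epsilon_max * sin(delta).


E_loss = pi * sigma_max * epsilon_max * sin(delta)
delta = 29 deg = 0.5061 rad
sin(delta) = 0.4848
E_loss = pi * 110640.0000 * 0.0871 * 0.4848
E_loss = 14677.4775


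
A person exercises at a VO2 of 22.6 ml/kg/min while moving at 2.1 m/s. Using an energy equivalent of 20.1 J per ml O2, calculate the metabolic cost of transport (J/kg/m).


Power per kg = VO2 * 20.1 / 60
Power per kg = 22.6 * 20.1 / 60 = 7.5710 W/kg
Cost = power_per_kg / speed
Cost = 7.5710 / 2.1
Cost = 3.6052


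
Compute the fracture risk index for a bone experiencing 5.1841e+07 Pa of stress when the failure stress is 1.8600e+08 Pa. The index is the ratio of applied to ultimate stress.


FRI = applied / ultimate
FRI = 5.1841e+07 / 1.8600e+08
FRI = 0.2787


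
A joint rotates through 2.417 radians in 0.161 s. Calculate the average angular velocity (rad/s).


omega = delta_theta / delta_t
omega = 2.417 / 0.161
omega = 15.0124


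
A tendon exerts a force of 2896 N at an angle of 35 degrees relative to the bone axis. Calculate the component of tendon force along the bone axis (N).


F_eff = F_tendon * cos(theta)
theta = 35 deg = 0.6109 rad
cos(theta) = 0.8192
F_eff = 2896 * 0.8192
F_eff = 2372.2643


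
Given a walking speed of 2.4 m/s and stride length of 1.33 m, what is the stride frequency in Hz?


f = v / stride_length
f = 2.4 / 1.33
f = 1.8045


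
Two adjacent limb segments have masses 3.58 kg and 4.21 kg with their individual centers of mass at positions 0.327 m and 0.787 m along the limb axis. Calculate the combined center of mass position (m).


COM = (m1*x1 + m2*x2) / (m1 + m2)
COM = (3.58*0.327 + 4.21*0.787) / (3.58 + 4.21)
Numerator = 4.4839
Denominator = 7.7900
COM = 0.5756


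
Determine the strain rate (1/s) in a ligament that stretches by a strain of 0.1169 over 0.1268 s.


strain_rate = delta_strain / delta_t
strain_rate = 0.1169 / 0.1268
strain_rate = 0.9219


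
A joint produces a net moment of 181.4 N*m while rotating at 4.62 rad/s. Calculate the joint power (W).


P = M * omega
P = 181.4 * 4.62
P = 838.0680


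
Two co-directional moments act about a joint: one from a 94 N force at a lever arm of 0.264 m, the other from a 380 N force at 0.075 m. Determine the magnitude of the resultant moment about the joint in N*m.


M = F1 * d1 + F2 * d2
M = 94 * 0.264 + 380 * 0.075
M = 24.8160 + 28.5000
M = 53.3160


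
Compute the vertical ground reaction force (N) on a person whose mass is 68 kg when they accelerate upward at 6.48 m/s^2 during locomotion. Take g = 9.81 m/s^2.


GRF = m * (g + a)
GRF = 68 * (9.81 + 6.48)
GRF = 68 * 16.2900
GRF = 1107.7200


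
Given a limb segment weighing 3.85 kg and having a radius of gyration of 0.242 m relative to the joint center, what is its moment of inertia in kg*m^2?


I = m * k^2
I = 3.85 * 0.242^2
k^2 = 0.0586
I = 0.2255


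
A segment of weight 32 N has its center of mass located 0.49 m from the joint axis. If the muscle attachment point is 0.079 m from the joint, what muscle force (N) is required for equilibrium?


F_muscle = W * d_load / d_muscle
F_muscle = 32 * 0.49 / 0.079
Numerator = 15.6800
F_muscle = 198.4810


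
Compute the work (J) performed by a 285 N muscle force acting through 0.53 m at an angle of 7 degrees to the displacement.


W = F * d * cos(theta)
theta = 7 deg = 0.1222 rad
cos(theta) = 0.9925
W = 285 * 0.53 * 0.9925
W = 149.9241


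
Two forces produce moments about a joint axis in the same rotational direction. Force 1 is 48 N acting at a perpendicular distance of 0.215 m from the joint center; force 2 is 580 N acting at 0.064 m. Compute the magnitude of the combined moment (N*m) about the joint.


M = F1 * d1 + F2 * d2
M = 48 * 0.215 + 580 * 0.064
M = 10.3200 + 37.1200
M = 47.4400


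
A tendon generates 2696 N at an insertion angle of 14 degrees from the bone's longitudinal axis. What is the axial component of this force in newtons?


F_eff = F_tendon * cos(theta)
theta = 14 deg = 0.2443 rad
cos(theta) = 0.9703
F_eff = 2696 * 0.9703
F_eff = 2615.9173


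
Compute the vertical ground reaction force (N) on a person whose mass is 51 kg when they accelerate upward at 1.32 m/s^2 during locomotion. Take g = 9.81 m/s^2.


GRF = m * (g + a)
GRF = 51 * (9.81 + 1.32)
GRF = 51 * 11.1300
GRF = 567.6300


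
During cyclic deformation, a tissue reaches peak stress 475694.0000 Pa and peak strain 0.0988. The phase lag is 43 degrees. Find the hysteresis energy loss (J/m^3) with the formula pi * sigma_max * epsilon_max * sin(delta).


E_loss = pi * sigma_max * epsilon_max * sin(delta)
delta = 43 deg = 0.7505 rad
sin(delta) = 0.6820
E_loss = pi * 475694.0000 * 0.0988 * 0.6820
E_loss = 100697.2989


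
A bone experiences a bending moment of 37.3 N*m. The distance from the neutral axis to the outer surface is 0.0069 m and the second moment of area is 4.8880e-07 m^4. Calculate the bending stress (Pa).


sigma = M * c / I
sigma = 37.3 * 0.0069 / 4.8880e-07
M * c = 0.2574
sigma = 526534.3699


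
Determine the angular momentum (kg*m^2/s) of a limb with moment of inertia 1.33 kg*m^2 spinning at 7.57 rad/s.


L = I * omega
L = 1.33 * 7.57
L = 10.0681


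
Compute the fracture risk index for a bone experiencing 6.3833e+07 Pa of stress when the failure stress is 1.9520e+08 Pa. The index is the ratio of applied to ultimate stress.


FRI = applied / ultimate
FRI = 6.3833e+07 / 1.9520e+08
FRI = 0.3270


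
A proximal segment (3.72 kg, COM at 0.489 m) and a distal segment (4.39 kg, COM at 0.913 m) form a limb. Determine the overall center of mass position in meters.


COM = (m1*x1 + m2*x2) / (m1 + m2)
COM = (3.72*0.489 + 4.39*0.913) / (3.72 + 4.39)
Numerator = 5.8271
Denominator = 8.1100
COM = 0.7185


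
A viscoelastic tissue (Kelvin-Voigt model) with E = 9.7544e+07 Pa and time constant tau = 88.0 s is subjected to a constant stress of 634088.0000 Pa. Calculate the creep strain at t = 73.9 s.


epsilon(t) = (sigma/E) * (1 - exp(-t/tau))
sigma/E = 634088.0000 / 9.7544e+07 = 0.0065
exp(-t/tau) = exp(-73.9 / 88.0) = 0.4318
epsilon = 0.0065 * (1 - 0.4318)
epsilon = 0.0037


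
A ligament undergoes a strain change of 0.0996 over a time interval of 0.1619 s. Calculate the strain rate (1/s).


strain_rate = delta_strain / delta_t
strain_rate = 0.0996 / 0.1619
strain_rate = 0.6152


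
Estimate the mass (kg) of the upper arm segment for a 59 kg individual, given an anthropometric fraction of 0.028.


m_segment = body_mass * fraction
m_segment = 59 * 0.028
m_segment = 1.6520


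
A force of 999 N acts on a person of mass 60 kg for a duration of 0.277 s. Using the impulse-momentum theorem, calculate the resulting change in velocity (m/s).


J = F * dt = 999 * 0.277 = 276.7230 N*s
delta_v = J / m
delta_v = 276.7230 / 60
delta_v = 4.6120


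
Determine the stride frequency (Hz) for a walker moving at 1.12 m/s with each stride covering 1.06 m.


f = v / stride_length
f = 1.12 / 1.06
f = 1.0566


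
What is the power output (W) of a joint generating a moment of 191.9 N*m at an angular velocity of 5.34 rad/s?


P = M * omega
P = 191.9 * 5.34
P = 1024.7460


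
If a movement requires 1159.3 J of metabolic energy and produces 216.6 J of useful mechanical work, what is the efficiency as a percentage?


eta = (W_mech / E_meta) * 100
eta = (216.6 / 1159.3) * 100
ratio = 0.1868
eta = 18.6837


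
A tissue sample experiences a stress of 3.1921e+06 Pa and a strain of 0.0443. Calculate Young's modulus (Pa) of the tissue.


E = stress / strain
E = 3.1921e+06 / 0.0443
E = 7.2056e+07


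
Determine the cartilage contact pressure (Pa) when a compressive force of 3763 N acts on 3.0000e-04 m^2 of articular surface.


P = F / A
P = 3763 / 3.0000e-04
P = 1.2543e+07


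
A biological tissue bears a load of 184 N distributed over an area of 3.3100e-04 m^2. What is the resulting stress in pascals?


stress = F / A
stress = 184 / 3.3100e-04
stress = 555891.2387


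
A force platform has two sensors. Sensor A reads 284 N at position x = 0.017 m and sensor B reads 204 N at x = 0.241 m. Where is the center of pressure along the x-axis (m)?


COP_x = (F1*x1 + F2*x2) / (F1 + F2)
COP_x = (284*0.017 + 204*0.241) / (284 + 204)
Numerator = 53.9920
Denominator = 488
COP_x = 0.1106


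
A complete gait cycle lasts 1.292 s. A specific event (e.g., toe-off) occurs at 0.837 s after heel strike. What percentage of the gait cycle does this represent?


pct = (event_time / cycle_time) * 100
pct = (0.837 / 1.292) * 100
ratio = 0.6478
pct = 64.7833


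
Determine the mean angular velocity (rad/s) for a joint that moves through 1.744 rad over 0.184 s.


omega = delta_theta / delta_t
omega = 1.744 / 0.184
omega = 9.4783


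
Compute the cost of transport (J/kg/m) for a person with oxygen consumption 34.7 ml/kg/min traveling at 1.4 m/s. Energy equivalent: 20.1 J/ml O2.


Power per kg = VO2 * 20.1 / 60
Power per kg = 34.7 * 20.1 / 60 = 11.6245 W/kg
Cost = power_per_kg / speed
Cost = 11.6245 / 1.4
Cost = 8.3032


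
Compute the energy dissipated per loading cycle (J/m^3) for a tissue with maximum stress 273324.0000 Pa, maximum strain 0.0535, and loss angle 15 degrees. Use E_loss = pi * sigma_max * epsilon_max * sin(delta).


E_loss = pi * sigma_max * epsilon_max * sin(delta)
delta = 15 deg = 0.2618 rad
sin(delta) = 0.2588
E_loss = pi * 273324.0000 * 0.0535 * 0.2588
E_loss = 11889.8850


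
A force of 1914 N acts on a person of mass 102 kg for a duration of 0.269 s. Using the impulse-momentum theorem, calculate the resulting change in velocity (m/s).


J = F * dt = 1914 * 0.269 = 514.8660 N*s
delta_v = J / m
delta_v = 514.8660 / 102
delta_v = 5.0477


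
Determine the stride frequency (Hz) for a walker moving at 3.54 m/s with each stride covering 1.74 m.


f = v / stride_length
f = 3.54 / 1.74
f = 2.0345


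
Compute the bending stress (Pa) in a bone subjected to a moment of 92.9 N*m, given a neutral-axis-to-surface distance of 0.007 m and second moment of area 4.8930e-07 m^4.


sigma = M * c / I
sigma = 92.9 * 0.007 / 4.8930e-07
M * c = 0.6503
sigma = 1.3290e+06


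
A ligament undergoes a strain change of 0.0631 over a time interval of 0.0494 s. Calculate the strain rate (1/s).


strain_rate = delta_strain / delta_t
strain_rate = 0.0631 / 0.0494
strain_rate = 1.2773


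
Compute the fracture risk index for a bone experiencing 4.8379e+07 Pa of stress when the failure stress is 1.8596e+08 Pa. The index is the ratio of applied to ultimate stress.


FRI = applied / ultimate
FRI = 4.8379e+07 / 1.8596e+08
FRI = 0.2602


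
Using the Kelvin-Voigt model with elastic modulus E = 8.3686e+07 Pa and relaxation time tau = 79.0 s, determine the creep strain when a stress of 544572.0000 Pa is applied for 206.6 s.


epsilon(t) = (sigma/E) * (1 - exp(-t/tau))
sigma/E = 544572.0000 / 8.3686e+07 = 0.0065
exp(-t/tau) = exp(-206.6 / 79.0) = 0.0732
epsilon = 0.0065 * (1 - 0.0732)
epsilon = 0.0060


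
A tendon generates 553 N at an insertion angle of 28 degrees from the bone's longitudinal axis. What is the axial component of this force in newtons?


F_eff = F_tendon * cos(theta)
theta = 28 deg = 0.4887 rad
cos(theta) = 0.8829
F_eff = 553 * 0.8829
F_eff = 488.2700


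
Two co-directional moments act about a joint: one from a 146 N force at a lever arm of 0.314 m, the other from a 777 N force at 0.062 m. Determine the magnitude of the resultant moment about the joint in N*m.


M = F1 * d1 + F2 * d2
M = 146 * 0.314 + 777 * 0.062
M = 45.8440 + 48.1740
M = 94.0180


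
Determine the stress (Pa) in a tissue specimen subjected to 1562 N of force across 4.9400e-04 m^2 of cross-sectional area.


stress = F / A
stress = 1562 / 4.9400e-04
stress = 3.1619e+06


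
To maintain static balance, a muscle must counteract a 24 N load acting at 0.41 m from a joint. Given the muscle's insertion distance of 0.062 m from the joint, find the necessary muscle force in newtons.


F_muscle = W * d_load / d_muscle
F_muscle = 24 * 0.41 / 0.062
Numerator = 9.8400
F_muscle = 158.7097


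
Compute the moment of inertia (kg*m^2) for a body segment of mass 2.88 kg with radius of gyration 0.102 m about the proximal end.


I = m * k^2
I = 2.88 * 0.102^2
k^2 = 0.0104
I = 0.0300


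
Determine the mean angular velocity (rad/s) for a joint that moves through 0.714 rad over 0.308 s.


omega = delta_theta / delta_t
omega = 0.714 / 0.308
omega = 2.3182


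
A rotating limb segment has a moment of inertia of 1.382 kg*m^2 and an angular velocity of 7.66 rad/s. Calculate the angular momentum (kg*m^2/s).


L = I * omega
L = 1.382 * 7.66
L = 10.5861


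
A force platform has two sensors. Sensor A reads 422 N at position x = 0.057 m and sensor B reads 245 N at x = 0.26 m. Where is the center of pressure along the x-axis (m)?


COP_x = (F1*x1 + F2*x2) / (F1 + F2)
COP_x = (422*0.057 + 245*0.26) / (422 + 245)
Numerator = 87.7540
Denominator = 667
COP_x = 0.1316


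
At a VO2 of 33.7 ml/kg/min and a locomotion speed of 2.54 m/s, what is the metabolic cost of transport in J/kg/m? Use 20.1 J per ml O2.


Power per kg = VO2 * 20.1 / 60
Power per kg = 33.7 * 20.1 / 60 = 11.2895 W/kg
Cost = power_per_kg / speed
Cost = 11.2895 / 2.54
Cost = 4.4447


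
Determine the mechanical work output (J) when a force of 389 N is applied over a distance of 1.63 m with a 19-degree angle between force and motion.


W = F * d * cos(theta)
theta = 19 deg = 0.3316 rad
cos(theta) = 0.9455
W = 389 * 1.63 * 0.9455
W = 599.5250


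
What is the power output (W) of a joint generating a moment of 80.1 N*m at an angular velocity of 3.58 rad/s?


P = M * omega
P = 80.1 * 3.58
P = 286.7580


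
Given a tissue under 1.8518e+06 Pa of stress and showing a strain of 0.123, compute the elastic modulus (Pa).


E = stress / strain
E = 1.8518e+06 / 0.123
E = 1.5055e+07


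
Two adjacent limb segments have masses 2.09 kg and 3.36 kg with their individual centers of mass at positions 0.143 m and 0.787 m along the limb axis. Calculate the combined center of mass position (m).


COM = (m1*x1 + m2*x2) / (m1 + m2)
COM = (2.09*0.143 + 3.36*0.787) / (2.09 + 3.36)
Numerator = 2.9432
Denominator = 5.4500
COM = 0.5400


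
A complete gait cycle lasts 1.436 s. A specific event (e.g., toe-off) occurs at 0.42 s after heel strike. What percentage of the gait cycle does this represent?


pct = (event_time / cycle_time) * 100
pct = (0.42 / 1.436) * 100
ratio = 0.2925
pct = 29.2479


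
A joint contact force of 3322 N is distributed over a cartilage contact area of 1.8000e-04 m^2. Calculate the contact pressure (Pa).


P = F / A
P = 3322 / 1.8000e-04
P = 1.8456e+07


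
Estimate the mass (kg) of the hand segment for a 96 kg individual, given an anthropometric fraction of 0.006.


m_segment = body_mass * fraction
m_segment = 96 * 0.006
m_segment = 0.5760


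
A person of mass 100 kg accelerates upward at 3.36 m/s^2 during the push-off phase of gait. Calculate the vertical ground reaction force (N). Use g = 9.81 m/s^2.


GRF = m * (g + a)
GRF = 100 * (9.81 + 3.36)
GRF = 100 * 13.1700
GRF = 1317.0000


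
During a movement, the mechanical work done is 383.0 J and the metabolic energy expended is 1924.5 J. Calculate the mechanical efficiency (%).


eta = (W_mech / E_meta) * 100
eta = (383.0 / 1924.5) * 100
ratio = 0.1990
eta = 19.9013


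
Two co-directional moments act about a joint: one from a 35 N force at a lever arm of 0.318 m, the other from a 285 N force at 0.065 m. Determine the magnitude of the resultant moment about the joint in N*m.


M = F1 * d1 + F2 * d2
M = 35 * 0.318 + 285 * 0.065
M = 11.1300 + 18.5250
M = 29.6550


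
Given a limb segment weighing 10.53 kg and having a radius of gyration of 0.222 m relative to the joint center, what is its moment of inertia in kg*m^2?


I = m * k^2
I = 10.53 * 0.222^2
k^2 = 0.0493
I = 0.5190


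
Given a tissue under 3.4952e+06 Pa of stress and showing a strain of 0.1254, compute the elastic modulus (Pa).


E = stress / strain
E = 3.4952e+06 / 0.1254
E = 2.7872e+07


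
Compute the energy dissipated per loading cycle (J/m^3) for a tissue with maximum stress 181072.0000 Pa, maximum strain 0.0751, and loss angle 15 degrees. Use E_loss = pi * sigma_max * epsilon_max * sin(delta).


E_loss = pi * sigma_max * epsilon_max * sin(delta)
delta = 15 deg = 0.2618 rad
sin(delta) = 0.2588
E_loss = pi * 181072.0000 * 0.0751 * 0.2588
E_loss = 11057.0007


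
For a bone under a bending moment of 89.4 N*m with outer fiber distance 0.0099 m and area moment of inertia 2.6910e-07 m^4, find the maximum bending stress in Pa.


sigma = M * c / I
sigma = 89.4 * 0.0099 / 2.6910e-07
M * c = 0.8851
sigma = 3.2890e+06


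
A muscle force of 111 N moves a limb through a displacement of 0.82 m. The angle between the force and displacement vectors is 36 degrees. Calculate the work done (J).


W = F * d * cos(theta)
theta = 36 deg = 0.6283 rad
cos(theta) = 0.8090
W = 111 * 0.82 * 0.8090
W = 73.6367


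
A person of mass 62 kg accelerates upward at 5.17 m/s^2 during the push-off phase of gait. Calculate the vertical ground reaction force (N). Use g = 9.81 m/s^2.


GRF = m * (g + a)
GRF = 62 * (9.81 + 5.17)
GRF = 62 * 14.9800
GRF = 928.7600


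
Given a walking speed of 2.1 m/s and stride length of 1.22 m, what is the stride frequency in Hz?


f = v / stride_length
f = 2.1 / 1.22
f = 1.7213


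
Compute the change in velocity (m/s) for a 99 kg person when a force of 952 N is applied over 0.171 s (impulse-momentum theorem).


J = F * dt = 952 * 0.171 = 162.7920 N*s
delta_v = J / m
delta_v = 162.7920 / 99
delta_v = 1.6444


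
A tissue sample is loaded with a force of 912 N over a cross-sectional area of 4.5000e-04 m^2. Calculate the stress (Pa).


stress = F / A
stress = 912 / 4.5000e-04
stress = 2.0267e+06


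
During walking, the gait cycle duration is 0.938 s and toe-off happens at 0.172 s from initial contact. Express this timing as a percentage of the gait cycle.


pct = (event_time / cycle_time) * 100
pct = (0.172 / 0.938) * 100
ratio = 0.1834
pct = 18.3369


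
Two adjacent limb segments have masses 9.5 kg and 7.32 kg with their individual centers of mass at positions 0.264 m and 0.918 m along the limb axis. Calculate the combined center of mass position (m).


COM = (m1*x1 + m2*x2) / (m1 + m2)
COM = (9.5*0.264 + 7.32*0.918) / (9.5 + 7.32)
Numerator = 9.2278
Denominator = 16.8200
COM = 0.5486


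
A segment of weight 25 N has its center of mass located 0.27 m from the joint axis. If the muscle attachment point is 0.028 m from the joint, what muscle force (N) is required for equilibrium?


F_muscle = W * d_load / d_muscle
F_muscle = 25 * 0.27 / 0.028
Numerator = 6.7500
F_muscle = 241.0714


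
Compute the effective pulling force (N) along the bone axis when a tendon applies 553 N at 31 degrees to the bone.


F_eff = F_tendon * cos(theta)
theta = 31 deg = 0.5411 rad
cos(theta) = 0.8572
F_eff = 553 * 0.8572
F_eff = 474.0135


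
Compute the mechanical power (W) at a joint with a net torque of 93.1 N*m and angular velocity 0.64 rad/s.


P = M * omega
P = 93.1 * 0.64
P = 59.5840


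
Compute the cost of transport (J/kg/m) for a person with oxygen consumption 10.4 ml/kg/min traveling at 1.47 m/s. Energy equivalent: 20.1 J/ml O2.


Power per kg = VO2 * 20.1 / 60
Power per kg = 10.4 * 20.1 / 60 = 3.4840 W/kg
Cost = power_per_kg / speed
Cost = 3.4840 / 1.47
Cost = 2.3701


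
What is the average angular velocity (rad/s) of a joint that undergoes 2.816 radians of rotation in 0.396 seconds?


omega = delta_theta / delta_t
omega = 2.816 / 0.396
omega = 7.1111


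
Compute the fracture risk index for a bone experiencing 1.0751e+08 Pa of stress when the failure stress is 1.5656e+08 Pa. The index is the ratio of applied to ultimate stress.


FRI = applied / ultimate
FRI = 1.0751e+08 / 1.5656e+08
FRI = 0.6867


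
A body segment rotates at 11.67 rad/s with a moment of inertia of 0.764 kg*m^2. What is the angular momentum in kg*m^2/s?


L = I * omega
L = 0.764 * 11.67
L = 8.9159


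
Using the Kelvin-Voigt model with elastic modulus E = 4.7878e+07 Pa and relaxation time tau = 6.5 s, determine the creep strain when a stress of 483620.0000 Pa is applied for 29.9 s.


epsilon(t) = (sigma/E) * (1 - exp(-t/tau))
sigma/E = 483620.0000 / 4.7878e+07 = 0.0101
exp(-t/tau) = exp(-29.9 / 6.5) = 0.0101
epsilon = 0.0101 * (1 - 0.0101)
epsilon = 0.0100


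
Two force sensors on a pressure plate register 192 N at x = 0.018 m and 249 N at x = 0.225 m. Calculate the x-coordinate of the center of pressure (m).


COP_x = (F1*x1 + F2*x2) / (F1 + F2)
COP_x = (192*0.018 + 249*0.225) / (192 + 249)
Numerator = 59.4810
Denominator = 441
COP_x = 0.1349


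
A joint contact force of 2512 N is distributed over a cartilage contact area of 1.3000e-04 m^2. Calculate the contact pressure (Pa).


P = F / A
P = 2512 / 1.3000e-04
P = 1.9323e+07


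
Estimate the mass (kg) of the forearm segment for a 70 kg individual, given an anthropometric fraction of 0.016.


m_segment = body_mass * fraction
m_segment = 70 * 0.016
m_segment = 1.1200


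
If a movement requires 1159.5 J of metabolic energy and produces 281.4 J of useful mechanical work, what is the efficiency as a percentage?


eta = (W_mech / E_meta) * 100
eta = (281.4 / 1159.5) * 100
ratio = 0.2427
eta = 24.2691


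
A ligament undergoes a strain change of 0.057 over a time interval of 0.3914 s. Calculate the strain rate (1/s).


strain_rate = delta_strain / delta_t
strain_rate = 0.057 / 0.3914
strain_rate = 0.1456


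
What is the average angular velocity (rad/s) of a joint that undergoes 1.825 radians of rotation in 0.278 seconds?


omega = delta_theta / delta_t
omega = 1.825 / 0.278
omega = 6.5647


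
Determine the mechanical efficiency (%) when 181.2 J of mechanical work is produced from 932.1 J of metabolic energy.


eta = (W_mech / E_meta) * 100
eta = (181.2 / 932.1) * 100
ratio = 0.1944
eta = 19.4400


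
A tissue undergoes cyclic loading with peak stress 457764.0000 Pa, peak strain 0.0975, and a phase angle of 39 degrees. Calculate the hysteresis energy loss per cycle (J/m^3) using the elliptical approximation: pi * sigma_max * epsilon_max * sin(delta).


E_loss = pi * sigma_max * epsilon_max * sin(delta)
delta = 39 deg = 0.6807 rad
sin(delta) = 0.6293
E_loss = pi * 457764.0000 * 0.0975 * 0.6293
E_loss = 88240.4934


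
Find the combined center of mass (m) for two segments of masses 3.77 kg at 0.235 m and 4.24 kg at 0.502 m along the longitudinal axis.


COM = (m1*x1 + m2*x2) / (m1 + m2)
COM = (3.77*0.235 + 4.24*0.502) / (3.77 + 4.24)
Numerator = 3.0144
Denominator = 8.0100
COM = 0.3763


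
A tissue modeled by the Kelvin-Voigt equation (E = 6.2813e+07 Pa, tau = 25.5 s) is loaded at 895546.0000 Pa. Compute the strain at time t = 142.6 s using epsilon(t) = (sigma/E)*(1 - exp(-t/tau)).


epsilon(t) = (sigma/E) * (1 - exp(-t/tau))
sigma/E = 895546.0000 / 6.2813e+07 = 0.0143
exp(-t/tau) = exp(-142.6 / 25.5) = 0.0037
epsilon = 0.0143 * (1 - 0.0037)
epsilon = 0.0142


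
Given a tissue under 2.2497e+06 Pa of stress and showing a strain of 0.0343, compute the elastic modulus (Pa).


E = stress / strain
E = 2.2497e+06 / 0.0343
E = 6.5589e+07


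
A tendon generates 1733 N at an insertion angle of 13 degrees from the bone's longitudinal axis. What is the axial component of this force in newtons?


F_eff = F_tendon * cos(theta)
theta = 13 deg = 0.2269 rad
cos(theta) = 0.9744
F_eff = 1733 * 0.9744
F_eff = 1688.5833
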